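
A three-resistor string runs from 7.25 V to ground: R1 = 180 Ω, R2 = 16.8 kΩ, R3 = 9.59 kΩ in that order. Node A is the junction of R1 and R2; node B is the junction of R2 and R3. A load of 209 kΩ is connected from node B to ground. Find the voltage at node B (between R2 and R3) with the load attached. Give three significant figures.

At node B, R3 is in parallel with the load: R3‖R_L = 9169 Ω.
Below node A the resistance is R2 + (R3‖R_L) = 25970 Ω, so V_A = 7.25 × 25970/26150 = 7.200 V.
Then V_B = V_A × (R3‖R_L)/(R2 + R3‖R_L) = 7.200 × 9169/25970 = 2.54 V.

V ≈ 2.54 V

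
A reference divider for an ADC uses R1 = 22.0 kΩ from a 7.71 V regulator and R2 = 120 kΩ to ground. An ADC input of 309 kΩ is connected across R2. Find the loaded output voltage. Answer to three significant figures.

The load sits in parallel with R2: R2‖R_L = (120 × 309) / (120 + 309) = 86.43 kΩ.
V_out = 7.71 × 86.43 / (22.0 + 86.43) = 7.71 × 86.43/108.4 = 6.15 V.
(Unloaded it would have been 6.52 V.)

V_out ≈ 6.15 V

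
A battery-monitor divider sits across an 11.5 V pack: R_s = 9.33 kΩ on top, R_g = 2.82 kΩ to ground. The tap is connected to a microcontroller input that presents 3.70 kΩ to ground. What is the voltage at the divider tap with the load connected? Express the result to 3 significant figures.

The load sits in parallel with R_g: R_g‖R_L = (2.82 × 3.70) / (2.82 + 3.70) = 1.600 kΩ.
V_out = 11.5 × 1.600 / (9.33 + 1.600) = 11.5 × 1.600/10.93 = 1.68 V.

V_out ≈ 1.68 V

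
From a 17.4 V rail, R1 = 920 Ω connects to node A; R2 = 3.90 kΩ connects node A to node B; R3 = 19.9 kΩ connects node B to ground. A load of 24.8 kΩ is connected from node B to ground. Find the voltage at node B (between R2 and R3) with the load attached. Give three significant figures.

V ≈ 12.1 V

At node B, R3 is in parallel with the load: R3‖R_L = 11040 Ω.
Below node A the resistance is R2 + (R3‖R_L) = 14940 Ω, so V_A = 17.4 × 14940/15860 = 16.39 V.
Then V_B = V_A × (R3‖R_L)/(R2 + R3‖R_L) = 16.39 × 11040/14940 = 12.1 V.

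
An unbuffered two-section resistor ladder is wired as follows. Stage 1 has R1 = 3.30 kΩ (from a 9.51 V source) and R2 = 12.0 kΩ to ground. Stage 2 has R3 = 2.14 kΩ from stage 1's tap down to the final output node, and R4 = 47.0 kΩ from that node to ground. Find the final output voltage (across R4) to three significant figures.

Stage 2 presents R3+R4 = 49.14 kΩ as a load on stage 1's tap.
Stage 1's lower leg becomes R2‖(R3+R4) = 9.645 kΩ, so V_mid = 9.51 × 9.645/12.94 = 7.086 V.
Stage 2 is itself unloaded: V_out = V_mid × R4/(R3+R4) = 7.086 × 47.0/49.14 = 6.78 V.

V_out ≈ 6.78 V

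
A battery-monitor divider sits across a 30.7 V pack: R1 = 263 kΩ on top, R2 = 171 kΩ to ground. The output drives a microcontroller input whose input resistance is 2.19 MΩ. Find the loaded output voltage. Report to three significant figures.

The load sits in parallel with R2: R2‖R_L = (171 × 2190) / (171 + 2190) = 158.6 kΩ.
V_out = 30.7 × 158.6 / (263 + 158.6) = 30.7 × 158.6/421.6 = 11.5 V.

V_out ≈ 11.5 V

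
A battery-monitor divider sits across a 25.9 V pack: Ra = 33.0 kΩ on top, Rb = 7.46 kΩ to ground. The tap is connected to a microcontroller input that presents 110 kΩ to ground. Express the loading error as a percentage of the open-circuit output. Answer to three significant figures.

The divider's output (Thévenin) resistance is Ra‖Rb = 6.085 kΩ.
Fractional drop under load = R_th/(R_th + R_L) = 6.085 / (6.085 + 110) = 0.05241.
So the output falls by 5.24 %.

5.24 %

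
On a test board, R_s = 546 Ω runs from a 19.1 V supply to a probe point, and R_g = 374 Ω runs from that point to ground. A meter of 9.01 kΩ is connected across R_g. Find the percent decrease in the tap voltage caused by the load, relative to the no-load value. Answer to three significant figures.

2.40 %

The divider's output (Thévenin) resistance is R_s‖R_g = 222.0 Ω.
Fractional drop under load = R_th/(R_th + R_L) = 222.0 / (222.0 + 9010) = 0.02404.
So the output falls by 2.40 %.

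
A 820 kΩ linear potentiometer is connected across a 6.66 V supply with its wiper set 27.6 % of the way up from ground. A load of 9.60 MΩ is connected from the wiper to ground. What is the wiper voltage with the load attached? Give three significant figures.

V ≈ 1.81 V

The wiper splits the pot into (1−α)R = 593.7 kΩ above and αR = 226.3 kΩ below.
Lower section ‖ load = 221.1 kΩ.
V_wiper = 6.66 × 221.1/(593.7 + 221.1) = 1.81 V.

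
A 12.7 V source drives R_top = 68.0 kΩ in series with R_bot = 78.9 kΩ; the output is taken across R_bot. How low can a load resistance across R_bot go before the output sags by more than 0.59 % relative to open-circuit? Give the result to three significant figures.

Output resistance R_th = R_top‖R_bot = (68.0 × 78.9)/146.9 = 36.52 kΩ.
The fractional drop is R_th/(R_th + R_L); requiring this ≤ 0.00590 gives R_L ≥ R_th(1/0.00590 − 1) = 36.52 × 168.5 = 6.15 MΩ.

R_L(min) ≈ 6.15 MΩ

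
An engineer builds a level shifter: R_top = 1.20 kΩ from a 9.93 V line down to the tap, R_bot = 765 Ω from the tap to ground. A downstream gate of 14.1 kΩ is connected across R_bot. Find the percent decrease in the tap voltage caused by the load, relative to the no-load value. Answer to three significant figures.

3.21 %

The divider's output (Thévenin) resistance is R_top‖R_bot = 467.2 Ω.
Fractional drop under load = R_th/(R_th + R_L) = 467.2 / (467.2 + 14100) = 0.03207.
So the output falls by 3.21 %.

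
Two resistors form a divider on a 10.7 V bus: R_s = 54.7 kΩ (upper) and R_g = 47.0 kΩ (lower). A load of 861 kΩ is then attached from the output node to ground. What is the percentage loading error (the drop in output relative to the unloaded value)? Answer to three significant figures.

2.85 %

The divider's output (Thévenin) resistance is R_s‖R_g = 25.28 kΩ.
Fractional drop under load = R_th/(R_th + R_L) = 25.28 / (25.28 + 861) = 0.02852.
So the output falls by 2.85 %.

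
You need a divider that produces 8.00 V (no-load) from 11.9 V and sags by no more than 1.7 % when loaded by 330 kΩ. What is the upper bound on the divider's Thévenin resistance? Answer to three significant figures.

Loading drop = R_th/(R_th + R_L) ≤ 0.0170, so R_th ≤ R_L · ε/(1−ε) = 330 kΩ × 0.0170/0.9830 = 5.71 kΩ.

R_th ≤ 5.71 kΩ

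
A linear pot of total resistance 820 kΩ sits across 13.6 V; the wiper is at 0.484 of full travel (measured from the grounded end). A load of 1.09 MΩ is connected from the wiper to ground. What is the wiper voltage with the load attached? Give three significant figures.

The wiper splits the pot into (1−α)R = 423.1 kΩ above and αR = 396.9 kΩ below.
Lower section ‖ load = 290.9 kΩ.
V_wiper = 13.6 × 290.9/(423.1 + 290.9) = 5.54 V.

V ≈ 5.54 V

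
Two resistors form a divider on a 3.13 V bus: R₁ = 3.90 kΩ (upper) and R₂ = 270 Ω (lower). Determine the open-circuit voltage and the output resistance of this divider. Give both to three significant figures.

V_th is the open-circuit tap voltage: 3.13 × 270/(3900 + 270) = 0.203 V.
With the supply zeroed, R₁ and R₂ appear in parallel from the tap: R_th = R₁‖R₂ = (3900 × 270)/4170 = 253 Ω.

V_th = 0.203 V, R_th = 253 Ω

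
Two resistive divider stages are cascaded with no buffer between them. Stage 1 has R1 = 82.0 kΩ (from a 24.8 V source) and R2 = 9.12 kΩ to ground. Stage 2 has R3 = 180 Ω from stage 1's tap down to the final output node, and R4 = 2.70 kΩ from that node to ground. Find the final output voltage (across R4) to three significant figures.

V_out ≈ 0.604 V

Stage 2 presents R3+R4 = 2880 Ω as a load on stage 1's tap.
Stage 1's lower leg becomes R2‖(R3+R4) = 2189 Ω, so V_mid = 24.8 × 2189/84190 = 0.6448 V.
Stage 2 is itself unloaded: V_out = V_mid × R4/(R3+R4) = 0.6448 × 2700/2880 = 0.604 V.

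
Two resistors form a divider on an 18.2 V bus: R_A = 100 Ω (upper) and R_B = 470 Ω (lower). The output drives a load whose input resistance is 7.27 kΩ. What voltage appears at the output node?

V_out ≈ 14.8 V

The load sits in parallel with R_B: R_B‖R_L = (470 × 7270) / (470 + 7270) = 441.5 Ω.
V_out = 18.2 × 441.5 / (100 + 441.5) = 18.2 × 441.5/541.5 = 14.8 V.
(Unloaded it would have been 15.0 V.)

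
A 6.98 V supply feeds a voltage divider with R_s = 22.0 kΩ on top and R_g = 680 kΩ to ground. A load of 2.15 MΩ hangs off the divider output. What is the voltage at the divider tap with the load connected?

V_out ≈ 6.69 V

The load sits in parallel with R_g: R_g‖R_L = (680 × 2150) / (680 + 2150) = 516.6 kΩ.
V_out = 6.98 × 516.6 / (22.0 + 516.6) = 6.98 × 516.6/538.6 = 6.69 V.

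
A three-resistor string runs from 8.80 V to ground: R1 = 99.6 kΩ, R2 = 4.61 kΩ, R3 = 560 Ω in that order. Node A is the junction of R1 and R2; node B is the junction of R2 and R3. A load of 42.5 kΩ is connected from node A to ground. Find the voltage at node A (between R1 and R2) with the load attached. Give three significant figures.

V ≈ 0.389 V

Below node A the series string R2+R3 = 5170 Ω sits in parallel with the 42500 Ω load: 4609 Ω.
V_A = 8.80 × 4609/(99600 + 4609) = 0.389 V.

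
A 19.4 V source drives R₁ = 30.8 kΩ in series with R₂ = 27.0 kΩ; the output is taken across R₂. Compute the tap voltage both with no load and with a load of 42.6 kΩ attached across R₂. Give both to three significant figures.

Open-circuit: V = 19.4 × 27.0/(30.8 + 27.0) = 9.06 V.
With the load, R₂ becomes R₂‖R_L = 16.53 kΩ, so V = 19.4 × 16.53/47.33 = 6.77 V.

Unloaded: 9.06 V; loaded: 6.77 V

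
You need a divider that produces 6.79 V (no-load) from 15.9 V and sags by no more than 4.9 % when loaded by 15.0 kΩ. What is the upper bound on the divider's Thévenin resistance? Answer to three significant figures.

Loading drop = R_th/(R_th + R_L) ≤ 0.0490, so R_th ≤ R_L · ε/(1−ε) = 15.0 kΩ × 0.0490/0.9510 = 773 Ω.
(Any R1, R2 with R2/(R1+R2) = 0.427 and R1‖R2 ≤ 773 Ω will meet the spec.)

R_th ≤ 773 Ω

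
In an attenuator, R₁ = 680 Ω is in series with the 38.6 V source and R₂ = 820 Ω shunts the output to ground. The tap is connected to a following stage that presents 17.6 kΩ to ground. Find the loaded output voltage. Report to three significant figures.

The load sits in parallel with R₂: R₂‖R_L = (820 × 17600) / (820 + 17600) = 783.5 Ω.
V_out = 38.6 × 783.5 / (680 + 783.5) = 38.6 × 783.5/1463 = 20.7 V.

V_out ≈ 20.7 V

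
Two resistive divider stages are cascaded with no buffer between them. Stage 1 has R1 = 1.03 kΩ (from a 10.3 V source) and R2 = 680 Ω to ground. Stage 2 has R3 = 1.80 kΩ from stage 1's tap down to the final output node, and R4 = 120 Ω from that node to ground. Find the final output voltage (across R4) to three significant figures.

Stage 2 presents R3+R4 = 1920 Ω as a load on stage 1's tap.
Stage 1's lower leg becomes R2‖(R3+R4) = 502.2 Ω, so V_mid = 10.3 × 502.2/1532 = 3.376 V.
Stage 2 is itself unloaded: V_out = V_mid × R4/(R3+R4) = 3.376 × 120/1920 = 0.211 V.

V_out ≈ 0.211 V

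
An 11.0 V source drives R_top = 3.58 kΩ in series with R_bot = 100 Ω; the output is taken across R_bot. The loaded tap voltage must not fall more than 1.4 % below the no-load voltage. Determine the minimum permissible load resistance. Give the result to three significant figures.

R_L(min) ≈ 6.85 kΩ

Output resistance R_th = R_top‖R_bot = (3580 × 100)/3680 = 97.28 Ω.
The fractional drop is R_th/(R_th + R_L); requiring this ≤ 0.0140 gives R_L ≥ R_th(1/0.0140 − 1) = 97.28 × 70.43 = 6.85 kΩ.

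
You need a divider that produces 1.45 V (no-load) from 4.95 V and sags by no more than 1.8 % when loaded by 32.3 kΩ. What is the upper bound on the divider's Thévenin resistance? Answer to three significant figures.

R_th ≤ 592 Ω

Loading drop = R_th/(R_th + R_L) ≤ 0.0180, so R_th ≤ R_L · ε/(1−ε) = 32.3 kΩ × 0.0180/0.9820 = 592 Ω.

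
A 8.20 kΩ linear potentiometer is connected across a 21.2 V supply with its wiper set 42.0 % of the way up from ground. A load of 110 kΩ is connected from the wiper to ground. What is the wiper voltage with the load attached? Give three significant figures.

The wiper splits the pot into (1−α)R = 4.756 kΩ above and αR = 3.444 kΩ below.
Lower section ‖ load = 3.339 kΩ.
V_wiper = 21.2 × 3.339/(4.756 + 3.339) = 8.75 V.

V ≈ 8.75 V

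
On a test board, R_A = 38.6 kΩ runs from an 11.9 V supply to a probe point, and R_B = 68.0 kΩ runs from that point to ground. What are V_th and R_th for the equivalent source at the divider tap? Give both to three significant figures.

V_th is the open-circuit tap voltage: 11.9 × 68.0/(38.6 + 68.0) = 7.59 V.
With the supply zeroed, R_A and R_B appear in parallel from the tap: R_th = R_A‖R_B = (38.6 × 68.0)/106.6 = 24.6 kΩ.

V_th = 7.59 V, R_th = 24.6 kΩ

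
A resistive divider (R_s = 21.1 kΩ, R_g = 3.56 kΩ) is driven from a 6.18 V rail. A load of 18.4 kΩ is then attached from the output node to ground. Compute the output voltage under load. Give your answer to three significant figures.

The load sits in parallel with R_g: R_g‖R_L = (3.56 × 18.4) / (3.56 + 18.4) = 2.983 kΩ.
V_out = 6.18 × 2.983 / (21.1 + 2.983) = 6.18 × 2.983/24.08 = 0.765 V.

V_out ≈ 0.765 V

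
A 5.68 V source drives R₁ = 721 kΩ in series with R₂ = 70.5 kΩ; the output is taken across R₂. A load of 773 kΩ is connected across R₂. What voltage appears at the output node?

The load sits in parallel with R₂: R₂‖R_L = (70.5 × 773) / (70.5 + 773) = 64.61 kΩ.
V_out = 5.68 × 64.61 / (721 + 64.61) = 5.68 × 64.61/785.6 = 0.467 V.

V_out ≈ 0.467 V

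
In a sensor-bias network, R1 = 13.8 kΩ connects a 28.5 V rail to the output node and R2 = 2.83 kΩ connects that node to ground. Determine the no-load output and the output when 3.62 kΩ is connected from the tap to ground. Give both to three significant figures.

Unloaded: 4.85 V; loaded: 2.94 V

Open-circuit: V = 28.5 × 2.83/(13.8 + 2.83) = 4.85 V.
With the load, R2 becomes R2‖R_L = 1.588 kΩ, so V = 28.5 × 1.588/15.39 = 2.94 V.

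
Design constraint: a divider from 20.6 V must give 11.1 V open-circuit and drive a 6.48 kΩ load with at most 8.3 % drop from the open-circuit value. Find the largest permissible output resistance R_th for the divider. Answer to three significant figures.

R_th ≤ 587 Ω

Loading drop = R_th/(R_th + R_L) ≤ 0.0830, so R_th ≤ R_L · ε/(1−ε) = 6.48 kΩ × 0.0830/0.9170 = 587 Ω.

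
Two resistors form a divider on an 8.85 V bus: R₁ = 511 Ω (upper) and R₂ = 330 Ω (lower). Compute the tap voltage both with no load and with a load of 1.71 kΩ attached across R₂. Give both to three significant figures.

Unloaded: 3.47 V; loaded: 3.11 V

Open-circuit: V = 8.85 × 330/(511 + 330) = 3.47 V.
With the load, R₂ becomes R₂‖R_L = 276.6 Ω, so V = 8.85 × 276.6/787.6 = 3.11 V.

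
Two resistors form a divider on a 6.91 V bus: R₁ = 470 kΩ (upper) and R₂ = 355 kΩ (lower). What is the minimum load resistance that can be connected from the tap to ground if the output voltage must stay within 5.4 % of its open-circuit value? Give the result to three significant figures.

R_L(min) ≈ 3.54 MΩ

Output resistance R_th = R₁‖R₂ = (470 × 355)/825.0 = 202.2 kΩ.
The fractional drop is R_th/(R_th + R_L); requiring this ≤ 0.0540 gives R_L ≥ R_th(1/0.0540 − 1) = 202.2 × 17.52 = 3.54 MΩ.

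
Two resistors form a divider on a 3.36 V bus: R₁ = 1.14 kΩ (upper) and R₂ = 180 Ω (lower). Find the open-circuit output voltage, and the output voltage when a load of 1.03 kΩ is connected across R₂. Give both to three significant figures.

Open-circuit: V = 3.36 × 180/(1140 + 180) = 0.458 V.
With the load, R₂ becomes R₂‖R_L = 153.2 Ω, so V = 3.36 × 153.2/1293 = 0.398 V.

Unloaded: 0.458 V; loaded: 0.398 V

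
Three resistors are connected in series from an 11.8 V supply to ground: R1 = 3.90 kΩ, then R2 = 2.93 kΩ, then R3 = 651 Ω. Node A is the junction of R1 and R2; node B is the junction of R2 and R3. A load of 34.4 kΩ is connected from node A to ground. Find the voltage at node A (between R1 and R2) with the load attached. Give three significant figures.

Below node A the series string R2+R3 = 3581 Ω sits in parallel with the 34400 Ω load: 3243 Ω.
V_A = 11.8 × 3243/(3900 + 3243) = 5.36 V.

V ≈ 5.36 V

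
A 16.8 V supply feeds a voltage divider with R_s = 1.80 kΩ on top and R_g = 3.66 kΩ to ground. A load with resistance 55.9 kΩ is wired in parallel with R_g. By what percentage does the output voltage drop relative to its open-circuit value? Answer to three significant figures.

The divider's output (Thévenin) resistance is R_s‖R_g = 1.207 kΩ.
Fractional drop under load = R_th/(R_th + R_L) = 1.207 / (1.207 + 55.9) = 0.02113.
So the output falls by 2.11 %.

2.11 %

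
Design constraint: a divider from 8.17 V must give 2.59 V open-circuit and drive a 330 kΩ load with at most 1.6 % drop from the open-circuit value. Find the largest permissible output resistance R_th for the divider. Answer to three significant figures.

R_th ≤ 5.37 kΩ

Loading drop = R_th/(R_th + R_L) ≤ 0.0160, so R_th ≤ R_L · ε/(1−ε) = 330 kΩ × 0.0160/0.9840 = 5.37 kΩ.
(Any R1, R2 with R2/(R1+R2) = 0.317 and R1‖R2 ≤ 5.37 kΩ will meet the spec.)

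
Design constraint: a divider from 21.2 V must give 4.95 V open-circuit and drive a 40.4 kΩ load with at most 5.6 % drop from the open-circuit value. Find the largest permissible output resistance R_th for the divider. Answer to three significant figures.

R_th ≤ 2.40 kΩ

Loading drop = R_th/(R_th + R_L) ≤ 0.0560, so R_th ≤ R_L · ε/(1−ε) = 40.4 kΩ × 0.0560/0.9440 = 2.40 kΩ.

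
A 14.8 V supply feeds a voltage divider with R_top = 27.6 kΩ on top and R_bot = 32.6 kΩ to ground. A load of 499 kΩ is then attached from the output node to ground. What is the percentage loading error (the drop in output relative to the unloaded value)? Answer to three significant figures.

The divider's output (Thévenin) resistance is R_top‖R_bot = 14.95 kΩ.
Fractional drop under load = R_th/(R_th + R_L) = 14.95 / (14.95 + 499) = 0.02908.
So the output falls by 2.91 %.

2.91 %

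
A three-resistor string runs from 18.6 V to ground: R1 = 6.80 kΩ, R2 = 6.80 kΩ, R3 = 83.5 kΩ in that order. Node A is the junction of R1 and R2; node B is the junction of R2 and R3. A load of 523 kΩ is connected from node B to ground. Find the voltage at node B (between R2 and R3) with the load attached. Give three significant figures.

V ≈ 15.6 V

At node B, R3 is in parallel with the load: R3‖R_L = 72.00 kΩ.
Below node A the resistance is R2 + (R3‖R_L) = 78.80 kΩ, so V_A = 18.6 × 78.80/85.60 = 17.12 V.
Then V_B = V_A × (R3‖R_L)/(R2 + R3‖R_L) = 17.12 × 72.00/78.80 = 15.6 V.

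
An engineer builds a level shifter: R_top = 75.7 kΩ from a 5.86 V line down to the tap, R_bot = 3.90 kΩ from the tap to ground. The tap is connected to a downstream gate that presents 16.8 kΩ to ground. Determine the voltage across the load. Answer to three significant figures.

The load sits in parallel with R_bot: R_bot‖R_L = (3.90 × 16.8) / (3.90 + 16.8) = 3.165 kΩ.
V_out = 5.86 × 3.165 / (75.7 + 3.165) = 5.86 × 3.165/78.87 = 0.235 V.

V_out ≈ 0.235 V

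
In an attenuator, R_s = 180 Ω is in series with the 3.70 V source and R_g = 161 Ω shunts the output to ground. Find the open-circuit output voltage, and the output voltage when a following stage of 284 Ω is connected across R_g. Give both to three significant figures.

Unloaded: 1.75 V; loaded: 1.34 V

Open-circuit: V = 3.70 × 161/(180 + 161) = 1.75 V.
With the load, R_g becomes R_g‖R_L = 102.8 Ω, so V = 3.70 × 102.8/282.8 = 1.34 V.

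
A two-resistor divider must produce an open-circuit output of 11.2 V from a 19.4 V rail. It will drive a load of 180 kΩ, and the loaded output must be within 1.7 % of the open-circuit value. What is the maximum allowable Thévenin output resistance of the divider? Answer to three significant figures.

Loading drop = R_th/(R_th + R_L) ≤ 0.0170, so R_th ≤ R_L · ε/(1−ε) = 180 kΩ × 0.0170/0.9830 = 3.11 kΩ.

R_th ≤ 3.11 kΩ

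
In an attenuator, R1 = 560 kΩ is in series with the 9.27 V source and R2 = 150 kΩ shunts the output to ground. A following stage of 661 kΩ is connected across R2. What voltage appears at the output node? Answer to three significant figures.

V_out ≈ 1.66 V

The load sits in parallel with R2: R2‖R_L = (150 × 661) / (150 + 661) = 122.3 kΩ.
V_out = 9.27 × 122.3 / (560 + 122.3) = 9.27 × 122.3/682.3 = 1.66 V.
(Unloaded it would have been 1.96 V.)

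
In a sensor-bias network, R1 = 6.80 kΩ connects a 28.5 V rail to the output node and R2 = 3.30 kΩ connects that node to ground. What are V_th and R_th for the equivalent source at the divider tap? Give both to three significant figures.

V_th is the open-circuit tap voltage: 28.5 × 3.30/(6.80 + 3.30) = 9.31 V.
With the supply zeroed, R1 and R2 appear in parallel from the tap: R_th = R1‖R2 = (6.80 × 3.30)/10.10 = 2.22 kΩ.

V_th = 9.31 V, R_th = 2.22 kΩ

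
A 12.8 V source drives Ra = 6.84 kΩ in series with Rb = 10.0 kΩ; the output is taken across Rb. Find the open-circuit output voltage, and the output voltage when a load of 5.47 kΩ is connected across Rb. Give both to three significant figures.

Open-circuit: V = 12.8 × 10.0/(6.84 + 10.0) = 7.60 V.
With the load, Rb becomes Rb‖R_L = 3.536 kΩ, so V = 12.8 × 3.536/10.38 = 4.36 V.

Unloaded: 7.60 V; loaded: 4.36 V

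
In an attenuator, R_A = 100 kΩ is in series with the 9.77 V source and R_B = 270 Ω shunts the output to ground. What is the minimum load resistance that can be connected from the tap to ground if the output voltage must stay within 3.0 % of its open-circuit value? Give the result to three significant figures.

Output resistance R_th = R_A‖R_B = (100000 × 270)/100300 = 269.3 Ω.
The fractional drop is R_th/(R_th + R_L); requiring this ≤ 0.0300 gives R_L ≥ R_th(1/0.0300 − 1) = 269.3 × 32.33 = 8.71 kΩ.

R_L(min) ≈ 8.71 kΩ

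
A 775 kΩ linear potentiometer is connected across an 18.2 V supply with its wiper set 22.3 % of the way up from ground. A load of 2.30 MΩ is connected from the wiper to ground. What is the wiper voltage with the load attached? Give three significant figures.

The wiper splits the pot into (1−α)R = 602.2 kΩ above and αR = 172.8 kΩ below.
Lower section ‖ load = 160.7 kΩ.
V_wiper = 18.2 × 160.7/(602.2 + 160.7) = 3.83 V.

V ≈ 3.83 V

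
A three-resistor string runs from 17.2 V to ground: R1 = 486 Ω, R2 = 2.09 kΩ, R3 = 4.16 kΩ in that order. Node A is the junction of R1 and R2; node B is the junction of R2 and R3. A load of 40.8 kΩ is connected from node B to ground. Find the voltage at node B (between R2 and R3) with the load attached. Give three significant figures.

V ≈ 10.2 V

At node B, R3 is in parallel with the load: R3‖R_L = 3775 Ω.
Below node A the resistance is R2 + (R3‖R_L) = 5865 Ω, so V_A = 17.2 × 5865/6351 = 15.88 V.
Then V_B = V_A × (R3‖R_L)/(R2 + R3‖R_L) = 15.88 × 3775/5865 = 10.2 V.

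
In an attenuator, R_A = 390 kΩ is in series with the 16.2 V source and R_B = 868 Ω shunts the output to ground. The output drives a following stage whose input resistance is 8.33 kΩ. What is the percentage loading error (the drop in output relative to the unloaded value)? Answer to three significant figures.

The divider's output (Thévenin) resistance is R_A‖R_B = 866.1 Ω.
Fractional drop under load = R_th/(R_th + R_L) = 866.1 / (866.1 + 8330) = 0.09418.
So the output falls by 9.42 %.

9.42 %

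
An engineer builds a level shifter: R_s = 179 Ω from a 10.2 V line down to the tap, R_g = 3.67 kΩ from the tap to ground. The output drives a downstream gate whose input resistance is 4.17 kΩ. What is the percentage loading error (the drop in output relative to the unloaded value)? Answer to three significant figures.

3.93 %

The divider's output (Thévenin) resistance is R_s‖R_g = 170.7 Ω.
Fractional drop under load = R_th/(R_th + R_L) = 170.7 / (170.7 + 4170) = 0.03932.
So the output falls by 3.93 %.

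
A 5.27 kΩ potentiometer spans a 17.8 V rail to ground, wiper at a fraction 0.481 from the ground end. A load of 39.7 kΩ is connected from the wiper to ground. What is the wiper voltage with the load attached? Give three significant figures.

V ≈ 8.29 V

The wiper splits the pot into (1−α)R = 2.735 kΩ above and αR = 2.535 kΩ below.
Lower section ‖ load = 2.383 kΩ.
V_wiper = 17.8 × 2.383/(2.735 + 2.383) = 8.29 V.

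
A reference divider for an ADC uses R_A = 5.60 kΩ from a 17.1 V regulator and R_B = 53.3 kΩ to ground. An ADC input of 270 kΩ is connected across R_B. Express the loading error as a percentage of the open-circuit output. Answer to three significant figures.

1.84 %

The divider's output (Thévenin) resistance is R_A‖R_B = 5.068 kΩ.
Fractional drop under load = R_th/(R_th + R_L) = 5.068 / (5.068 + 270) = 0.01842.
So the output falls by 1.84 %.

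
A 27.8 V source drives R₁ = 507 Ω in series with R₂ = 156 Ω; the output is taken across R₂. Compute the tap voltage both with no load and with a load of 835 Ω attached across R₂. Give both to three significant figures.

Open-circuit: V = 27.8 × 156/(507 + 156) = 6.54 V.
With the load, R₂ becomes R₂‖R_L = 131.4 Ω, so V = 27.8 × 131.4/638.4 = 5.72 V.

Unloaded: 6.54 V; loaded: 5.72 V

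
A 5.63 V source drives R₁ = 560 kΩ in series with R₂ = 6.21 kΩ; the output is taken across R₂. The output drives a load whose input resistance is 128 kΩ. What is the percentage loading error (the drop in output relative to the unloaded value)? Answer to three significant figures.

4.58 %

The divider's output (Thévenin) resistance is R₁‖R₂ = 6.142 kΩ.
Fractional drop under load = R_th/(R_th + R_L) = 6.142 / (6.142 + 128) = 0.04579.
So the output falls by 4.58 %.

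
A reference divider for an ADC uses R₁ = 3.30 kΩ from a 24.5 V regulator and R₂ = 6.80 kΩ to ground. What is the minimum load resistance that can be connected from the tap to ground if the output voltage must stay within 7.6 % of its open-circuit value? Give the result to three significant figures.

Output resistance R_th = R₁‖R₂ = (3.30 × 6.80)/10.10 = 2.222 kΩ.
The fractional drop is R_th/(R_th + R_L); requiring this ≤ 0.0760 gives R_L ≥ R_th(1/0.0760 − 1) = 2.222 × 12.16 = 27.0 kΩ.

R_L(min) ≈ 27.0 kΩ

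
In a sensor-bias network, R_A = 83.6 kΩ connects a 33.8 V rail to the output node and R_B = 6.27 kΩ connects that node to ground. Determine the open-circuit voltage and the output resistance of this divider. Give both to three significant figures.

V_th is the open-circuit tap voltage: 33.8 × 6.27/(83.6 + 6.27) = 2.36 V.
With the supply zeroed, R_A and R_B appear in parallel from the tap: R_th = R_A‖R_B = (83.6 × 6.27)/89.87 = 5.83 kΩ.

V_th = 2.36 V, R_th = 5.83 kΩ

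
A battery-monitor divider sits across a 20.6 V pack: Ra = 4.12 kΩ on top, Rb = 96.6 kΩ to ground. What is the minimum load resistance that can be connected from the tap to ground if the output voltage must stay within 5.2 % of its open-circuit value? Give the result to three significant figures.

R_L(min) ≈ 72.0 kΩ

Output resistance R_th = Ra‖Rb = (4.12 × 96.6)/100.7 = 3.951 kΩ.
The fractional drop is R_th/(R_th + R_L); requiring this ≤ 0.0520 gives R_L ≥ R_th(1/0.0520 − 1) = 3.951 × 18.23 = 72.0 kΩ.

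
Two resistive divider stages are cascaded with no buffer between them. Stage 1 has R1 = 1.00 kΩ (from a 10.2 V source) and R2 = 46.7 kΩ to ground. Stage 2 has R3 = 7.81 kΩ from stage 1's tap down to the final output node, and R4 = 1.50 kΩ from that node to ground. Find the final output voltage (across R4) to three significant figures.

Stage 2 presents R3+R4 = 9.310 kΩ as a load on stage 1's tap.
Stage 1's lower leg becomes R2‖(R3+R4) = 7.762 kΩ, so V_mid = 10.2 × 7.762/8.762 = 9.036 V.
Stage 2 is itself unloaded: V_out = V_mid × R4/(R3+R4) = 9.036 × 1.50/9.310 = 1.46 V.

V_out ≈ 1.46 V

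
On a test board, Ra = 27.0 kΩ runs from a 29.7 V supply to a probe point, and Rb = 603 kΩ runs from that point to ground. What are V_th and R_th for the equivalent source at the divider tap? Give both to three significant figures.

V_th is the open-circuit tap voltage: 29.7 × 603/(27.0 + 603) = 28.4 V.
With the supply zeroed, Ra and Rb appear in parallel from the tap: R_th = Ra‖Rb = (27.0 × 603)/630.0 = 25.8 kΩ.

V_th = 28.4 V, R_th = 25.8 kΩ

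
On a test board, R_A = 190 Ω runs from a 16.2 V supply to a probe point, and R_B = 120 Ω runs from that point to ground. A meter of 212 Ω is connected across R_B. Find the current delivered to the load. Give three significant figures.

I_L ≈ 22.0 mA

R_B‖R_L = 76.63 Ω; V_out = 16.2 × 76.63/266.6 = 4.656 V.
I_L = V_out / R_L = 4.656 / 212 Ω = 22.0 mA.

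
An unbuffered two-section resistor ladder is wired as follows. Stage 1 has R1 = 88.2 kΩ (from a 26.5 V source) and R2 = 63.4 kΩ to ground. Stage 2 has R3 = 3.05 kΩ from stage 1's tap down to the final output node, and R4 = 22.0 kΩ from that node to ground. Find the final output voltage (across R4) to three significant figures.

V_out ≈ 3.94 V

Stage 2 presents R3+R4 = 25.05 kΩ as a load on stage 1's tap.
Stage 1's lower leg becomes R2‖(R3+R4) = 17.96 kΩ, so V_mid = 26.5 × 17.96/106.2 = 4.482 V.
Stage 2 is itself unloaded: V_out = V_mid × R4/(R3+R4) = 4.482 × 22.0/25.05 = 3.94 V.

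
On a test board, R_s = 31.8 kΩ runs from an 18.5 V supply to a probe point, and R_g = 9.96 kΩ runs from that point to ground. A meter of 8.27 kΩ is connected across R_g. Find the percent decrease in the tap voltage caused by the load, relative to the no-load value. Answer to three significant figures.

47.8 %

Unloaded V = 18.5 × 9.96/41.76 = 4.412 V.
Loaded: R_g‖R_L = 4.518 kΩ, giving V = 18.5 × 4.518/36.32 = 2.302 V.
Drop = (4.412 − 2.302) / 4.412 = 47.8 %.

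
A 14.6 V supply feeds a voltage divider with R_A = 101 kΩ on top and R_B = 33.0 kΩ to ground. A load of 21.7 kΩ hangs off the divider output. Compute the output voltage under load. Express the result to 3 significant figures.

The load sits in parallel with R_B: R_B‖R_L = (33.0 × 21.7) / (33.0 + 21.7) = 13.09 kΩ.
V_out = 14.6 × 13.09 / (101 + 13.09) = 14.6 × 13.09/114.1 = 1.68 V.

V_out ≈ 1.68 V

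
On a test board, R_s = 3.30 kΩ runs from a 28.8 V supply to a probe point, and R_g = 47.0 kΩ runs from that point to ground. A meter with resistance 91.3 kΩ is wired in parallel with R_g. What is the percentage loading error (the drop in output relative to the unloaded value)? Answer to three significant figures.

3.27 %

The divider's output (Thévenin) resistance is R_s‖R_g = 3.083 kΩ.
Fractional drop under load = R_th/(R_th + R_L) = 3.083 / (3.083 + 91.3) = 0.03267.
So the output falls by 3.27 %.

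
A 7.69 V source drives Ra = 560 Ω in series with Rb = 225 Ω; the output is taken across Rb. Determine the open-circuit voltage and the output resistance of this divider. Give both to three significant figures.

V_th = 2.20 V, R_th = 161 Ω

V_th is the open-circuit tap voltage: 7.69 × 225/(560 + 225) = 2.20 V.
With the supply zeroed, Ra and Rb appear in parallel from the tap: R_th = Ra‖Rb = (560 × 225)/785.0 = 161 Ω.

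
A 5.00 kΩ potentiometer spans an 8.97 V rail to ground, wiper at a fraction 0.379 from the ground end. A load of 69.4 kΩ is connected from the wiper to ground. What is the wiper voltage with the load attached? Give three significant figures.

The wiper splits the pot into (1−α)R = 3.105 kΩ above and αR = 1.895 kΩ below.
Lower section ‖ load = 1.845 kΩ.
V_wiper = 8.97 × 1.845/(3.105 + 1.845) = 3.34 V.

V ≈ 3.34 V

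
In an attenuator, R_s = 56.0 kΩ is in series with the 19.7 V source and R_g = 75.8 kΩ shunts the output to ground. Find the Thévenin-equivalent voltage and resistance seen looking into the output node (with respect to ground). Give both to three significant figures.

V_th is the open-circuit tap voltage: 19.7 × 75.8/(56.0 + 75.8) = 11.3 V.
With the supply zeroed, R_s and R_g appear in parallel from the tap: R_th = R_s‖R_g = (56.0 × 75.8)/131.8 = 32.2 kΩ.

V_th = 11.3 V, R_th = 32.2 kΩ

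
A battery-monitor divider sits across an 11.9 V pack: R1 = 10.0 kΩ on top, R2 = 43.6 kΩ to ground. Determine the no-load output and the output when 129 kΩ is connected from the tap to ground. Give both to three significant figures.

Open-circuit: V = 11.9 × 43.6/(10.0 + 43.6) = 9.68 V.
With the load, R2 becomes R2‖R_L = 32.59 kΩ, so V = 11.9 × 32.59/42.59 = 9.11 V.

Unloaded: 9.68 V; loaded: 9.11 V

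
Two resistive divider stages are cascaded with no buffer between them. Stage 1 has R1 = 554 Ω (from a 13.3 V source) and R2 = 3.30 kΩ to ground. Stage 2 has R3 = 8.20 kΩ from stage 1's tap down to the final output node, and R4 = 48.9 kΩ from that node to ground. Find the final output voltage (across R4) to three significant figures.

Stage 2 presents R3+R4 = 57100 Ω as a load on stage 1's tap.
Stage 1's lower leg becomes R2‖(R3+R4) = 3120 Ω, so V_mid = 13.3 × 3120/3674 = 11.29 V.
Stage 2 is itself unloaded: V_out = V_mid × R4/(R3+R4) = 11.29 × 48900/57100 = 9.67 V.

V_out ≈ 9.67 V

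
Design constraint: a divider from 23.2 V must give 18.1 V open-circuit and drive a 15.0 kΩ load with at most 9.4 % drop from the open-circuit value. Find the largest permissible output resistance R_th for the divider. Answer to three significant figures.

R_th ≤ 1.56 kΩ

Loading drop = R_th/(R_th + R_L) ≤ 0.0940, so R_th ≤ R_L · ε/(1−ε) = 15.0 kΩ × 0.0940/0.9060 = 1.56 kΩ.
(Any R1, R2 with R2/(R1+R2) = 0.780 and R1‖R2 ≤ 1.56 kΩ will meet the spec.)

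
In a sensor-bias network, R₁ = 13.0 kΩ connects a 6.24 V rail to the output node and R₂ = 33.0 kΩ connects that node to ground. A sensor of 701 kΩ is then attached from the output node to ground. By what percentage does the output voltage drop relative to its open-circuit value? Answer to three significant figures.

The divider's output (Thévenin) resistance is R₁‖R₂ = 9.326 kΩ.
Fractional drop under load = R_th/(R_th + R_L) = 9.326 / (9.326 + 701) = 0.01313.
So the output falls by 1.31 %.

1.31 %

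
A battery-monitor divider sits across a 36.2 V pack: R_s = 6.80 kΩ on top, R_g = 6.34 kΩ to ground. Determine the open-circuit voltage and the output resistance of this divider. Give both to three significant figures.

V_th is the open-circuit tap voltage: 36.2 × 6.34/(6.80 + 6.34) = 17.5 V.
With the supply zeroed, R_s and R_g appear in parallel from the tap: R_th = R_s‖R_g = (6.80 × 6.34)/13.14 = 3.28 kΩ.

V_th = 17.5 V, R_th = 3.28 kΩ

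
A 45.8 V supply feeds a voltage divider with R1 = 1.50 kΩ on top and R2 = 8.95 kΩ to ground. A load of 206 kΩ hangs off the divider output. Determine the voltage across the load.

The load sits in parallel with R2: R2‖R_L = (8.95 × 206) / (8.95 + 206) = 8.577 kΩ.
V_out = 45.8 × 8.577 / (1.50 + 8.577) = 45.8 × 8.577/10.08 = 39.0 V.
(Unloaded it would have been 39.2 V.)

V_out ≈ 39.0 V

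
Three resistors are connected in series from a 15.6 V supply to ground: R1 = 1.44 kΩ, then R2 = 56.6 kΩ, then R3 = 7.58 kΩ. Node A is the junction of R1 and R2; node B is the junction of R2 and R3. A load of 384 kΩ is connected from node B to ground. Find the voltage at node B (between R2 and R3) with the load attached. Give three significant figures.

At node B, R3 is in parallel with the load: R3‖R_L = 7.433 kΩ.
Below node A the resistance is R2 + (R3‖R_L) = 64.03 kΩ, so V_A = 15.6 × 64.03/65.47 = 15.26 V.
Then V_B = V_A × (R3‖R_L)/(R2 + R3‖R_L) = 15.26 × 7.433/64.03 = 1.77 V.

V ≈ 1.77 V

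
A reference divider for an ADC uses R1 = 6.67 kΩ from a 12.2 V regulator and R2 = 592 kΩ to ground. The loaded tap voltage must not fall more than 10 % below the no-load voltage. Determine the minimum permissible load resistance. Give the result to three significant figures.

Output resistance R_th = R1‖R2 = (6.67 × 592)/598.7 = 6.596 kΩ.
The fractional drop is R_th/(R_th + R_L); requiring this ≤ 0.100 gives R_L ≥ R_th(1/0.100 − 1) = 6.596 × 9.000 = 59.4 kΩ.

R_L(min) ≈ 59.4 kΩ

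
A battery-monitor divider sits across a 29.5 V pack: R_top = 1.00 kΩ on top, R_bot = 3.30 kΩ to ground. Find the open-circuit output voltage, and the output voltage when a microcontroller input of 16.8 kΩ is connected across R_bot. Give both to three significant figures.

Open-circuit: V = 29.5 × 3.30/(1.00 + 3.30) = 22.6 V.
With the load, R_bot becomes R_bot‖R_L = 2.758 kΩ, so V = 29.5 × 2.758/3.758 = 21.7 V.

Unloaded: 22.6 V; loaded: 21.7 V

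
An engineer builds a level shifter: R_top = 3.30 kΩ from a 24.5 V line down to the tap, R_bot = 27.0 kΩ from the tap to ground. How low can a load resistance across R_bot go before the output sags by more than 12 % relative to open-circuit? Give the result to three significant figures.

R_L(min) ≈ 21.6 kΩ

Output resistance R_th = R_top‖R_bot = (3.30 × 27.0)/30.30 = 2.941 kΩ.
The fractional drop is R_th/(R_th + R_L); requiring this ≤ 0.120 gives R_L ≥ R_th(1/0.120 − 1) = 2.941 × 7.333 = 21.6 kΩ.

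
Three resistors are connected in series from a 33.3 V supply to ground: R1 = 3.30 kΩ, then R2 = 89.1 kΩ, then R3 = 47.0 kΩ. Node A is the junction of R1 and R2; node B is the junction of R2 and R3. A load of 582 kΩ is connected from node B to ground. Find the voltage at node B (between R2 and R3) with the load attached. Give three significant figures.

V ≈ 10.7 V

At node B, R3 is in parallel with the load: R3‖R_L = 43.49 kΩ.
Below node A the resistance is R2 + (R3‖R_L) = 132.6 kΩ, so V_A = 33.3 × 132.6/135.9 = 32.49 V.
Then V_B = V_A × (R3‖R_L)/(R2 + R3‖R_L) = 32.49 × 43.49/132.6 = 10.7 V.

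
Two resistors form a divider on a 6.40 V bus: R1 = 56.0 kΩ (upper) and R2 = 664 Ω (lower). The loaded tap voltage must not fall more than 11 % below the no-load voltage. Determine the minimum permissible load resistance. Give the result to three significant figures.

R_L(min) ≈ 5.31 kΩ

Output resistance R_th = R1‖R2 = (56000 × 664)/56660 = 656.2 Ω.
The fractional drop is R_th/(R_th + R_L); requiring this ≤ 0.110 gives R_L ≥ R_th(1/0.110 − 1) = 656.2 × 8.091 = 5.31 kΩ.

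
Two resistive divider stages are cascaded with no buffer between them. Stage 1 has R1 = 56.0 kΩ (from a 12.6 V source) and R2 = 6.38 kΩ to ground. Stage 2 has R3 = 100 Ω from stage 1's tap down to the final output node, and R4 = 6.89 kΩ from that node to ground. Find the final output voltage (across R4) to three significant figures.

Stage 2 presents R3+R4 = 6990 Ω as a load on stage 1's tap.
Stage 1's lower leg becomes R2‖(R3+R4) = 3336 Ω, so V_mid = 12.6 × 3336/59340 = 0.7083 V.
Stage 2 is itself unloaded: V_out = V_mid × R4/(R3+R4) = 0.7083 × 6890/6990 = 0.698 V.

V_out ≈ 0.698 V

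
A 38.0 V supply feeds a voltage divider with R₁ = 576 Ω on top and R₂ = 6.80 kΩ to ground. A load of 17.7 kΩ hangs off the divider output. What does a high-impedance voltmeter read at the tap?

The load sits in parallel with R₂: R₂‖R_L = (6800 × 17700) / (6800 + 17700) = 4913 Ω.
V_out = 38.0 × 4913 / (576 + 4913) = 38.0 × 4913/5489 = 34.0 V.

V_out ≈ 34.0 V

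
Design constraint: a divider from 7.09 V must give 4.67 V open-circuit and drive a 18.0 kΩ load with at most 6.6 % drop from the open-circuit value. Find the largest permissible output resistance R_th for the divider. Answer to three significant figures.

Loading drop = R_th/(R_th + R_L) ≤ 0.0660, so R_th ≤ R_L · ε/(1−ε) = 18.0 kΩ × 0.0660/0.9340 = 1.27 kΩ.
(Any R1, R2 with R2/(R1+R2) = 0.659 and R1‖R2 ≤ 1.27 kΩ will meet the spec.)

R_th ≤ 1.27 kΩ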